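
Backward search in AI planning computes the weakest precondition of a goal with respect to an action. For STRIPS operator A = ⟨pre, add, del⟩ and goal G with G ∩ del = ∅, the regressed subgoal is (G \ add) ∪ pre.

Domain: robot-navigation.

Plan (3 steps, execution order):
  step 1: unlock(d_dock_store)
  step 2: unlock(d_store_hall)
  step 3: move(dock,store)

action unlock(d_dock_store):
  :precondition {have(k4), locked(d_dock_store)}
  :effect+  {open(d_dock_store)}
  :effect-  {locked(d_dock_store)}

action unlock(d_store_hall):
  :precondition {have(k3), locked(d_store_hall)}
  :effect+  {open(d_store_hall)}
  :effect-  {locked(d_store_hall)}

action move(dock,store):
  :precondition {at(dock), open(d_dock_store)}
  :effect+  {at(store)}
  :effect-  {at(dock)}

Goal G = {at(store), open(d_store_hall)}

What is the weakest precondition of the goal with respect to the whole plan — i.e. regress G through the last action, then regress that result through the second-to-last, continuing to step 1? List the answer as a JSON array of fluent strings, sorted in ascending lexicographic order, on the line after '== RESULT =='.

Regress step by step:
  through step 3 (move(dock,store)): drop {at(store)}, keep {open(d_store_hall)}, require {at(dock), open(d_dock_store)}
    → {at(dock), open(d_dock_store), open(d_store_hall)}
  through step 2 (unlock(d_store_hall)): drop {open(d_store_hall)}, keep {at(dock), open(d_dock_store)}, require {have(k3), locked(d_store_hall)}
    → {at(dock), have(k3), locked(d_store_hall), open(d_dock_store)}
  through step 1 (unlock(d_dock_store)): drop {open(d_dock_store)}, keep {at(dock), have(k3), locked(d_store_hall)}, require {have(k4), locked(d_dock_store)}
    → {at(dock), have(k3), have(k4), locked(d_dock_store), locked(d_store_hall)}

== RESULT ==
["at(dock)", "have(k3)", "have(k4)", "locked(d_dock_store)", "locked(d_store_hall)"]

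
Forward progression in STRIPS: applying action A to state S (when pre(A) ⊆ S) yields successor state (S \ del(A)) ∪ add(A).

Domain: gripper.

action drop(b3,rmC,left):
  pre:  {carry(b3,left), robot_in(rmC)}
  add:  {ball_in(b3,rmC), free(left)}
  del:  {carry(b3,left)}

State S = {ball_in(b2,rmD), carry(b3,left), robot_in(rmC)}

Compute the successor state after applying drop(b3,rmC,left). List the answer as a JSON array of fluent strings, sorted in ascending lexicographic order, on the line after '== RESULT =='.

Progress:
  pre ⊆ S: {carry(b3,left), robot_in(rmC)} ⊆ S  — applicable
  S \ del = {ball_in(b2,rmD), robot_in(rmC)}
  ∪ add   = {ball_in(b2,rmD), ball_in(b3,rmC), free(left), robot_in(rmC)}

== RESULT ==
["ball_in(b2,rmD)", "ball_in(b3,rmC)", "free(left)", "robot_in(rmC)"]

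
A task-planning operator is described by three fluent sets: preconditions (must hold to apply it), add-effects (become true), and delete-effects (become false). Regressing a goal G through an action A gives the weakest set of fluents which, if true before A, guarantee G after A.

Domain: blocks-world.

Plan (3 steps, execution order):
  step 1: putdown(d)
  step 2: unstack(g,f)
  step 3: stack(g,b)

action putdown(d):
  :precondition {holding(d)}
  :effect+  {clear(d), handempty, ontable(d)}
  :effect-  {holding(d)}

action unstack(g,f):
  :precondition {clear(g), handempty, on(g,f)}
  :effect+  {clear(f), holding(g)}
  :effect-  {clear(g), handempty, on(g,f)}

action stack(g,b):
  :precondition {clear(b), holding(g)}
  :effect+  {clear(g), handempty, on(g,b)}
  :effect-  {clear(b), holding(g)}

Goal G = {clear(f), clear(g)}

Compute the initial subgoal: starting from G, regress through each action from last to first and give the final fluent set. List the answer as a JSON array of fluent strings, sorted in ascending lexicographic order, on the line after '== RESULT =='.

Regress step by step:
  through step 3 (stack(g,b)): drop {clear(g)}, keep {clear(f)}, require {clear(b), holding(g)}
    → {clear(b), clear(f), holding(g)}
  through step 2 (unstack(g,f)): drop {clear(f), holding(g)}, keep {clear(b)}, require {clear(g), handempty, on(g,f)}
    → {clear(b), clear(g), handempty, on(g,f)}
  through step 1 (putdown(d)): drop {handempty}, keep {clear(b), clear(g), on(g,f)}, require {holding(d)}
    → {clear(b), clear(g), holding(d), on(g,f)}

== RESULT ==
["clear(b)", "clear(g)", "holding(d)", "on(g,f)"]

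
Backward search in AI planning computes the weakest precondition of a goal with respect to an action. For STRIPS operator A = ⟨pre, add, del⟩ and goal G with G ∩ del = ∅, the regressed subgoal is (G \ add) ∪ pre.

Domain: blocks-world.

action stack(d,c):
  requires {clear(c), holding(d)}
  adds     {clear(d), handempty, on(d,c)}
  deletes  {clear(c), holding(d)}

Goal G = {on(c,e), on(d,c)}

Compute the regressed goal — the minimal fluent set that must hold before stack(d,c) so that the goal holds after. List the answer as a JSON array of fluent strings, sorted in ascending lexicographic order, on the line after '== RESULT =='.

Regress:
  G ∩ del = {}  (empty — regression defined)
  G \ add = {on(c,e), on(d,c)} \ {clear(d), handempty, on(d,c)} = {on(c,e)}
  ∪ pre   = {on(c,e)} ∪ {clear(c), holding(d)}
          = {clear(c), holding(d), on(c,e)}

== RESULT ==
["clear(c)", "holding(d)", "on(c,e)"]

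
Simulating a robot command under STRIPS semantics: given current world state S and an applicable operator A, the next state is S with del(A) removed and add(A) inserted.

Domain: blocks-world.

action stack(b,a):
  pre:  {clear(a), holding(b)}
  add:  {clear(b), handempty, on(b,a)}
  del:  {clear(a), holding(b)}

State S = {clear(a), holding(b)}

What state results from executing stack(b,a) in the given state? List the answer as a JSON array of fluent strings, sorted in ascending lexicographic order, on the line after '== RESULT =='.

Progress:
  pre ⊆ S: {clear(a), holding(b)} ⊆ S  — applicable
  S \ del = {}
  ∪ add   = {clear(b), handempty, on(b,a)}

== RESULT ==
["clear(b)", "handempty", "on(b,a)"]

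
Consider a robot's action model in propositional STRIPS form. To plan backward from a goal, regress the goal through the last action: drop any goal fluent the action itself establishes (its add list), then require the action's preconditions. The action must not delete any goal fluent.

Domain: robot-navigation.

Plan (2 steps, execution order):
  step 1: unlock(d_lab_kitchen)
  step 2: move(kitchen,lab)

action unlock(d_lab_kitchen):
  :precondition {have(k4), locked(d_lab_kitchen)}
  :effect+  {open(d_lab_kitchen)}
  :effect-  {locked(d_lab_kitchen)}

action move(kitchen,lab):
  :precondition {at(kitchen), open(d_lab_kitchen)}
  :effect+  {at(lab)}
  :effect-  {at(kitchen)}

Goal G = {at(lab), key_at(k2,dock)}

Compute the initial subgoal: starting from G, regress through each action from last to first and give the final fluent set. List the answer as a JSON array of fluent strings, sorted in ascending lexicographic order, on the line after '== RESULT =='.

Regress step by step:
  through step 2 (move(kitchen,lab)): drop {at(lab)}, keep {key_at(k2,dock)}, require {at(kitchen), open(d_lab_kitchen)}
    → {at(kitchen), key_at(k2,dock), open(d_lab_kitchen)}
  through step 1 (unlock(d_lab_kitchen)): drop {open(d_lab_kitchen)}, keep {at(kitchen), key_at(k2,dock)}, require {have(k4), locked(d_lab_kitchen)}
    → {at(kitchen), have(k4), key_at(k2,dock), locked(d_lab_kitchen)}

== RESULT ==
["at(kitchen)", "have(k4)", "key_at(k2,dock)", "locked(d_lab_kitchen)"]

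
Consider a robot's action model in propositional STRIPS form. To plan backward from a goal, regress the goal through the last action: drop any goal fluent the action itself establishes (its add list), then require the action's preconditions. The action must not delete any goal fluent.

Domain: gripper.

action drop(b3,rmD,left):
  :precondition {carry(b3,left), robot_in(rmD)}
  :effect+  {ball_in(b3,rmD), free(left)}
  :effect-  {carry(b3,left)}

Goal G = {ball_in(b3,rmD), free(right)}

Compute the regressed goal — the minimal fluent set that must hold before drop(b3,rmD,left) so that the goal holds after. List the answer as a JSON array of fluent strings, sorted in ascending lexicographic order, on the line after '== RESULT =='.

Compute (G \ add) ∪ pre:
  G ∩ del = {}  (empty — regression defined)
  G \ add = {ball_in(b3,rmD), free(right)} \ {ball_in(b3,rmD), free(left)} = {free(right)}
  ∪ pre   = {free(right)} ∪ {carry(b3,left), robot_in(rmD)}
          = {carry(b3,left), free(right), robot_in(rmD)}

== RESULT ==
["carry(b3,left)", "free(right)", "robot_in(rmD)"]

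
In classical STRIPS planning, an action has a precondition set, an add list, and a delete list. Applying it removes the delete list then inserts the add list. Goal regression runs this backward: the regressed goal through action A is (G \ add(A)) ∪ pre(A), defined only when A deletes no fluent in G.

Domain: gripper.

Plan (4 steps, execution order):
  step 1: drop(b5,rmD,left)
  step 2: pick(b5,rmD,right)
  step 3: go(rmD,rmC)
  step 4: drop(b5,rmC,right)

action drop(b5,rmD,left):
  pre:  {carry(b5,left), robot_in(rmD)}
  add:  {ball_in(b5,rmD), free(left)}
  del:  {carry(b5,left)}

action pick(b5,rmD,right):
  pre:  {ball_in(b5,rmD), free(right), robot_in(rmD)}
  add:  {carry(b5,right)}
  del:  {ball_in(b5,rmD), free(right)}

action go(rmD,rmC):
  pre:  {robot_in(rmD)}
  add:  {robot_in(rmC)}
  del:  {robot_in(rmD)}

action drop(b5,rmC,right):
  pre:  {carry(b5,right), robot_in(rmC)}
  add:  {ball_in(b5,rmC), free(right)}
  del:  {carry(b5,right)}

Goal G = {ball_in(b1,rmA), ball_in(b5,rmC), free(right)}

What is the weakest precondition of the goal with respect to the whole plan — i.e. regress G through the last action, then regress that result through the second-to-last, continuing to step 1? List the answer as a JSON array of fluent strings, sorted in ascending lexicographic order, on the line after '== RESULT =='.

Regress step by step:
  through step 4 (drop(b5,rmC,right)): drop {ball_in(b5,rmC), free(right)}, keep {ball_in(b1,rmA)}, require {carry(b5,right), robot_in(rmC)}
    → {ball_in(b1,rmA), carry(b5,right), robot_in(rmC)}
  through step 3 (go(rmD,rmC)): drop {robot_in(rmC)}, keep {ball_in(b1,rmA), carry(b5,right)}, require {robot_in(rmD)}
    → {ball_in(b1,rmA), carry(b5,right), robot_in(rmD)}
  through step 2 (pick(b5,rmD,right)): drop {carry(b5,right)}, keep {ball_in(b1,rmA), robot_in(rmD)}, require {ball_in(b5,rmD), free(right), robot_in(rmD)}
    → {ball_in(b1,rmA), ball_in(b5,rmD), free(right), robot_in(rmD)}
  through step 1 (drop(b5,rmD,left)): drop {ball_in(b5,rmD)}, keep {ball_in(b1,rmA), free(right), robot_in(rmD)}, require {carry(b5,left), robot_in(rmD)}
    → {ball_in(b1,rmA), carry(b5,left), free(right), robot_in(rmD)}

== RESULT ==
["ball_in(b1,rmA)", "carry(b5,left)", "free(right)", "robot_in(rmD)"]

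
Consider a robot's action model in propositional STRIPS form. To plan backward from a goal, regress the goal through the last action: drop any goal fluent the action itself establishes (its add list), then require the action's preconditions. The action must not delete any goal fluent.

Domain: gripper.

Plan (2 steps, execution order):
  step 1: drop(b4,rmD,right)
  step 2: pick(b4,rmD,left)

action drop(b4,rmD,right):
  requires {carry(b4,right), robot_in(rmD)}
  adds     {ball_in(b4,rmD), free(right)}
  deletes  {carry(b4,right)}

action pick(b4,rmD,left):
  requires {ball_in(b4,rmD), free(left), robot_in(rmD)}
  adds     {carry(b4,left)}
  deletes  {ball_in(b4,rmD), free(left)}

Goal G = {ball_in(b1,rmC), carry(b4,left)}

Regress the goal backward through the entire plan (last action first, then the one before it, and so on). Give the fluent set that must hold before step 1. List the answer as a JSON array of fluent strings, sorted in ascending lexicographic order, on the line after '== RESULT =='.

Regress step by step:
  through step 2 (pick(b4,rmD,left)): drop {carry(b4,left)}, keep {ball_in(b1,rmC)}, require {ball_in(b4,rmD), free(left), robot_in(rmD)}
    → {ball_in(b1,rmC), ball_in(b4,rmD), free(left), robot_in(rmD)}
  through step 1 (drop(b4,rmD,right)): drop {ball_in(b4,rmD)}, keep {ball_in(b1,rmC), free(left), robot_in(rmD)}, require {carry(b4,right), robot_in(rmD)}
    → {ball_in(b1,rmC), carry(b4,right), free(left), robot_in(rmD)}

== RESULT ==
["ball_in(b1,rmC)", "carry(b4,right)", "free(left)", "robot_in(rmD)"]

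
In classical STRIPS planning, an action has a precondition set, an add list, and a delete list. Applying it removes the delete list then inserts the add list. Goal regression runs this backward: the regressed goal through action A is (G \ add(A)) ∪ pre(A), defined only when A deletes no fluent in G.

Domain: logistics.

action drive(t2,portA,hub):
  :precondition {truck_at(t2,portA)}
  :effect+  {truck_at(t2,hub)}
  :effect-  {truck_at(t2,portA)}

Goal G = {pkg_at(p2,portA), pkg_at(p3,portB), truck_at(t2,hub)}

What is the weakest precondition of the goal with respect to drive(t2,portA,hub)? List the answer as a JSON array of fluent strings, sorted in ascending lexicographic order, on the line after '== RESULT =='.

Compute (G \ add) ∪ pre:
  G ∩ del = {}  (empty — regression defined)
  G \ add = {pkg_at(p2,portA), pkg_at(p3,portB), truck_at(t2,hub)} \ {truck_at(t2,hub)} = {pkg_at(p2,portA), pkg_at(p3,portB)}
  ∪ pre   = {pkg_at(p2,portA), pkg_at(p3,portB)} ∪ {truck_at(t2,portA)}
          = {pkg_at(p2,portA), pkg_at(p3,portB), truck_at(t2,portA)}

== RESULT ==
["pkg_at(p2,portA)", "pkg_at(p3,portB)", "truck_at(t2,portA)"]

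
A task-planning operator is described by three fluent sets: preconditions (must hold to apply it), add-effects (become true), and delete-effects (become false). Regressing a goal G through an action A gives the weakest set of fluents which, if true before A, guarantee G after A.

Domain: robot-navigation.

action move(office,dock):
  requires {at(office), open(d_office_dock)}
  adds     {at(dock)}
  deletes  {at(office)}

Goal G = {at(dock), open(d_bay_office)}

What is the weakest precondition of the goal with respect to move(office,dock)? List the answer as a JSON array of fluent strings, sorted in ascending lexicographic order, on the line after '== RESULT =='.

Compute (G \ add) ∪ pre:
  G ∩ del = {}  (empty — regression defined)
  G \ add = {at(dock), open(d_bay_office)} \ {at(dock)} = {open(d_bay_office)}
  ∪ pre   = {open(d_bay_office)} ∪ {at(office), open(d_office_dock)}
          = {at(office), open(d_bay_office), open(d_office_dock)}

== RESULT ==
["at(office)", "open(d_bay_office)", "open(d_office_dock)"]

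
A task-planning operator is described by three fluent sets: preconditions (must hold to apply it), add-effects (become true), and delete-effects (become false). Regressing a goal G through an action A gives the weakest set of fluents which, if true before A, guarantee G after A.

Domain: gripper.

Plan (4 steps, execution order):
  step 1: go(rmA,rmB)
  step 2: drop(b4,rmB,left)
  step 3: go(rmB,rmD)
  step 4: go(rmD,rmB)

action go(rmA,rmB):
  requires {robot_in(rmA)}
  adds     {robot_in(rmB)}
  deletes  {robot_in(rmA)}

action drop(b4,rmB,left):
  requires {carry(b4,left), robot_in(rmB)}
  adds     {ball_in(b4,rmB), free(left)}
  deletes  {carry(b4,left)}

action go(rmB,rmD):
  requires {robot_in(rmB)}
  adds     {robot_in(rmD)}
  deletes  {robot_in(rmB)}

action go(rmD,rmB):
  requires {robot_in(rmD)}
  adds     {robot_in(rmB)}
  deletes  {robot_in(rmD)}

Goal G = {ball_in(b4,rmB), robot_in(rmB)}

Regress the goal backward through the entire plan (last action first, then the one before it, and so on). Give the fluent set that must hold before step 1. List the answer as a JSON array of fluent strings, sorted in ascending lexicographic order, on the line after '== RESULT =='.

Regress step by step:
  through step 4 (go(rmD,rmB)): drop {robot_in(rmB)}, keep {ball_in(b4,rmB)}, require {robot_in(rmD)}
    → {ball_in(b4,rmB), robot_in(rmD)}
  through step 3 (go(rmB,rmD)): drop {robot_in(rmD)}, keep {ball_in(b4,rmB)}, require {robot_in(rmB)}
    → {ball_in(b4,rmB), robot_in(rmB)}
  through step 2 (drop(b4,rmB,left)): drop {ball_in(b4,rmB)}, keep {robot_in(rmB)}, require {carry(b4,left), robot_in(rmB)}
    → {carry(b4,left), robot_in(rmB)}
  through step 1 (go(rmA,rmB)): drop {robot_in(rmB)}, keep {carry(b4,left)}, require {robot_in(rmA)}
    → {carry(b4,left), robot_in(rmA)}

== RESULT ==
["carry(b4,left)", "robot_in(rmA)"]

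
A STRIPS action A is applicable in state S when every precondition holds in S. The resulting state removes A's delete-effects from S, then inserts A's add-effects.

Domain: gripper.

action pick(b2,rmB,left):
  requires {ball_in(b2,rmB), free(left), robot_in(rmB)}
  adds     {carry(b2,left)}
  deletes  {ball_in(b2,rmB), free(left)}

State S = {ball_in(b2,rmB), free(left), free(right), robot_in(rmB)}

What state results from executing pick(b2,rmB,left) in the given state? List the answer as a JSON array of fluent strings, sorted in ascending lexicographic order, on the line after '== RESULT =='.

Progress:
  pre ⊆ S: {ball_in(b2,rmB), free(left), robot_in(rmB)} ⊆ S  — applicable
  S \ del = {free(right), robot_in(rmB)}
  ∪ add   = {carry(b2,left), free(right), robot_in(rmB)}

== RESULT ==
["carry(b2,left)", "free(right)", "robot_in(rmB)"]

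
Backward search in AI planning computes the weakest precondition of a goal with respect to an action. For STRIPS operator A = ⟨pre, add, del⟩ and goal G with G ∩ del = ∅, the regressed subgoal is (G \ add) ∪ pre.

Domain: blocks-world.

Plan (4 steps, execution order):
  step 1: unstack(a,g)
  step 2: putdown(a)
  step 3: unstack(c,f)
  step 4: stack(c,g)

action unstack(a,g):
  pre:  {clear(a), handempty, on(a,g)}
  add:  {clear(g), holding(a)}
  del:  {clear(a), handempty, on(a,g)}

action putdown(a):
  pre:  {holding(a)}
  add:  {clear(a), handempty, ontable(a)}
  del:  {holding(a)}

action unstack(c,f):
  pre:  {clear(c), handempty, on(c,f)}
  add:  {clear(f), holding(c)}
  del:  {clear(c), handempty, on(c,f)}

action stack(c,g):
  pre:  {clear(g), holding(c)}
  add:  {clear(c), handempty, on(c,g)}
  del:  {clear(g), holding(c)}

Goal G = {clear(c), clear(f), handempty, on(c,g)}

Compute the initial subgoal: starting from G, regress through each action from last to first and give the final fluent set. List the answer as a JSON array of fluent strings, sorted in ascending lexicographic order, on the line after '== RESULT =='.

Regress step by step:
  through step 4 (stack(c,g)): drop {clear(c), handempty, on(c,g)}, keep {clear(f)}, require {clear(g), holding(c)}
    → {clear(f), clear(g), holding(c)}
  through step 3 (unstack(c,f)): drop {clear(f), holding(c)}, keep {clear(g)}, require {clear(c), handempty, on(c,f)}
    → {clear(c), clear(g), handempty, on(c,f)}
  through step 2 (putdown(a)): drop {handempty}, keep {clear(c), clear(g), on(c,f)}, require {holding(a)}
    → {clear(c), clear(g), holding(a), on(c,f)}
  through step 1 (unstack(a,g)): drop {clear(g), holding(a)}, keep {clear(c), on(c,f)}, require {clear(a), handempty, on(a,g)}
    → {clear(a), clear(c), handempty, on(a,g), on(c,f)}

== RESULT ==
["clear(a)", "clear(c)", "handempty", "on(a,g)", "on(c,f)"]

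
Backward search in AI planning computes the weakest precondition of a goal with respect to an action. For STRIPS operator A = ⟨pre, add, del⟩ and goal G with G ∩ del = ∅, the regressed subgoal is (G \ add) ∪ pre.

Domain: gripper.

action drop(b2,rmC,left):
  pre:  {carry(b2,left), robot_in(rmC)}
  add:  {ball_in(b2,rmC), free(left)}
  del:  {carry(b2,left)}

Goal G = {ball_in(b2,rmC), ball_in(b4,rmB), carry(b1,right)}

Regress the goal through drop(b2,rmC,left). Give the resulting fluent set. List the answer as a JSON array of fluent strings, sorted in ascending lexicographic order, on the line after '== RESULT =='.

Regress:
  G ∩ del = {}  (empty — regression defined)
  G \ add = {ball_in(b2,rmC), ball_in(b4,rmB), carry(b1,right)} \ {ball_in(b2,rmC), free(left)} = {ball_in(b4,rmB), carry(b1,right)}
  ∪ pre   = {ball_in(b4,rmB), carry(b1,right)} ∪ {carry(b2,left), robot_in(rmC)}
          = {ball_in(b4,rmB), carry(b1,right), carry(b2,left), robot_in(rmC)}

== RESULT ==
["ball_in(b4,rmB)", "carry(b1,right)", "carry(b2,left)", "robot_in(rmC)"]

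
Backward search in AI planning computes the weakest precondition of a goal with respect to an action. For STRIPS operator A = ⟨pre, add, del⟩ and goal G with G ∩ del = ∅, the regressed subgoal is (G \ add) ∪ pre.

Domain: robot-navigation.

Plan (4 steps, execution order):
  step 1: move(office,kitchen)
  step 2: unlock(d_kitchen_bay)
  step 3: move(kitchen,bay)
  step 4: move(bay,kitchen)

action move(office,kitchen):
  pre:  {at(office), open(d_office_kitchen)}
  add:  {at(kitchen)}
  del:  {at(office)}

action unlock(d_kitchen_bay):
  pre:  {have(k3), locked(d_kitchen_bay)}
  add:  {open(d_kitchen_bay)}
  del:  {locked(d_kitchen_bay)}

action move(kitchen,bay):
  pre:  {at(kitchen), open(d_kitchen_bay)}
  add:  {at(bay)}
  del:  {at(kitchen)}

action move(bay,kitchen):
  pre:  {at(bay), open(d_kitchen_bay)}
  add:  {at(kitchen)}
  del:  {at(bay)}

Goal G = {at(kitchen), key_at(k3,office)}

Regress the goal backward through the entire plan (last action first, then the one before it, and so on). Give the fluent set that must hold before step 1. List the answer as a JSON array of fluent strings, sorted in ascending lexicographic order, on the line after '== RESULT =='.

Work backward from the goal:
  through step 4 (move(bay,kitchen)): drop {at(kitchen)}, keep {key_at(k3,office)}, require {at(bay), open(d_kitchen_bay)}
    → {at(bay), key_at(k3,office), open(d_kitchen_bay)}
  through step 3 (move(kitchen,bay)): drop {at(bay)}, keep {key_at(k3,office), open(d_kitchen_bay)}, require {at(kitchen), open(d_kitchen_bay)}
    → {at(kitchen), key_at(k3,office), open(d_kitchen_bay)}
  through step 2 (unlock(d_kitchen_bay)): drop {open(d_kitchen_bay)}, keep {at(kitchen), key_at(k3,office)}, require {have(k3), locked(d_kitchen_bay)}
    → {at(kitchen), have(k3), key_at(k3,office), locked(d_kitchen_bay)}
  through step 1 (move(office,kitchen)): drop {at(kitchen)}, keep {have(k3), key_at(k3,office), locked(d_kitchen_bay)}, require {at(office), open(d_office_kitchen)}
    → {at(office), have(k3), key_at(k3,office), locked(d_kitchen_bay), open(d_office_kitchen)}

== RESULT ==
["at(office)", "have(k3)", "key_at(k3,office)", "locked(d_kitchen_bay)", "open(d_office_kitchen)"]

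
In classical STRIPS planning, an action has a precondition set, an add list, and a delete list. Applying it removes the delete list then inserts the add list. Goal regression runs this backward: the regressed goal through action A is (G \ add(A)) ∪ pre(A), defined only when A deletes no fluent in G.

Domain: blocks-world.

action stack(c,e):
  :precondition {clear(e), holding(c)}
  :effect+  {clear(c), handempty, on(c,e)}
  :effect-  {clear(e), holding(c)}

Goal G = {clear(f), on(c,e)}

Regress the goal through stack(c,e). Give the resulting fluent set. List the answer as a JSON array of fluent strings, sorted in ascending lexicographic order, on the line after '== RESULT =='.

Regress:
  G ∩ del = {}  (empty — regression defined)
  G \ add = {clear(f), on(c,e)} \ {clear(c), handempty, on(c,e)} = {clear(f)}
  ∪ pre   = {clear(f)} ∪ {clear(e), holding(c)}
          = {clear(e), clear(f), holding(c)}

== RESULT ==
["clear(e)", "clear(f)", "holding(c)"]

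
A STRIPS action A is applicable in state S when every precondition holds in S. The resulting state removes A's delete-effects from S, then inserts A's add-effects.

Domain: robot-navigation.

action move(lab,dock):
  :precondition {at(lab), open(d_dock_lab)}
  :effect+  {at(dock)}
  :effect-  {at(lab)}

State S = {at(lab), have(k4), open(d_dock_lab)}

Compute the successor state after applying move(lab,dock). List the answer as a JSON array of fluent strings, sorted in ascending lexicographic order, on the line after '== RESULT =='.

Progress:
  pre ⊆ S: {at(lab), open(d_dock_lab)} ⊆ S  — applicable
  S \ del = {have(k4), open(d_dock_lab)}
  ∪ add   = {at(dock), have(k4), open(d_dock_lab)}

== RESULT ==
["at(dock)", "have(k4)", "open(d_dock_lab)"]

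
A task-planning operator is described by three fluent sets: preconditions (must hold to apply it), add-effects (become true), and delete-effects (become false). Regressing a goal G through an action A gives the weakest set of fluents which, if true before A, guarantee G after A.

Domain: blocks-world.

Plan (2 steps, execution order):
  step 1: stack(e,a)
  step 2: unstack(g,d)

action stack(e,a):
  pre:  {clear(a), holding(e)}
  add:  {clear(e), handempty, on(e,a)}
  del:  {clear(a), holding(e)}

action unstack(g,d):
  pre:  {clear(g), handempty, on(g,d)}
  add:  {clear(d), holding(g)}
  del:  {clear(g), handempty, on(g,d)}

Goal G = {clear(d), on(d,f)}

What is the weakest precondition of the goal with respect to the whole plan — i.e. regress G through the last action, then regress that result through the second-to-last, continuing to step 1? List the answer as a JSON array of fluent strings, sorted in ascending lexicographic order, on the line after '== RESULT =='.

Work backward from the goal:
  through step 2 (unstack(g,d)): drop {clear(d)}, keep {on(d,f)}, require {clear(g), handempty, on(g,d)}
    → {clear(g), handempty, on(d,f), on(g,d)}
  through step 1 (stack(e,a)): drop {handempty}, keep {clear(g), on(d,f), on(g,d)}, require {clear(a), holding(e)}
    → {clear(a), clear(g), holding(e), on(d,f), on(g,d)}

== RESULT ==
["clear(a)", "clear(g)", "holding(e)", "on(d,f)", "on(g,d)"]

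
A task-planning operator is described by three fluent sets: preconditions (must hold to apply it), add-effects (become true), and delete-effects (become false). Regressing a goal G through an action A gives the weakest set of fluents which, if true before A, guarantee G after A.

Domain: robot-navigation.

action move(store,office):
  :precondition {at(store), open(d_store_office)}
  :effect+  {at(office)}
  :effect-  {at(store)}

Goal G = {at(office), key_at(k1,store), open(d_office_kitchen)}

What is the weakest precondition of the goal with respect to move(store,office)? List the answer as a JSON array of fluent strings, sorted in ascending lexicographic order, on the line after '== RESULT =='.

Regress:
  G ∩ del = {}  (empty — regression defined)
  G \ add = {at(office), key_at(k1,store), open(d_office_kitchen)} \ {at(office)} = {key_at(k1,store), open(d_office_kitchen)}
  ∪ pre   = {key_at(k1,store), open(d_office_kitchen)} ∪ {at(store), open(d_store_office)}
          = {at(store), key_at(k1,store), open(d_office_kitchen), open(d_store_office)}

== RESULT ==
["at(store)", "key_at(k1,store)", "open(d_office_kitchen)", "open(d_store_office)"]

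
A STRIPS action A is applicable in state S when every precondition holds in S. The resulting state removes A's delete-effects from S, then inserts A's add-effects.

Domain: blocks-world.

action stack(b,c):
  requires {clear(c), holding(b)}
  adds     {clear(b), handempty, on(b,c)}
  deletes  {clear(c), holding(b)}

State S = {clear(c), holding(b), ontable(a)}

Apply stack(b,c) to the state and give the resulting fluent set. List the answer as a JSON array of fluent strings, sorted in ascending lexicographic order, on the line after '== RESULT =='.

Progress:
  pre ⊆ S: {clear(c), holding(b)} ⊆ S  — applicable
  S \ del = {ontable(a)}
  ∪ add   = {clear(b), handempty, on(b,c), ontable(a)}

== RESULT ==
["clear(b)", "handempty", "on(b,c)", "ontable(a)"]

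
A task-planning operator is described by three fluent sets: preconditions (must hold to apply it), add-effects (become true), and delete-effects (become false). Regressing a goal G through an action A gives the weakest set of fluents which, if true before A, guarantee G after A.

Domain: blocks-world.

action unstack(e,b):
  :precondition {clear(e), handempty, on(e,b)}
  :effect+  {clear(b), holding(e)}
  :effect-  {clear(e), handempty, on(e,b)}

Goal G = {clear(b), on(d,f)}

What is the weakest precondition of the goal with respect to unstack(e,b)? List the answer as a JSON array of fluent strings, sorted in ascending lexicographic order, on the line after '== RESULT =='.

Compute (G \ add) ∪ pre:
  G ∩ del = {}  (empty — regression defined)
  G \ add = {clear(b), on(d,f)} \ {clear(b), holding(e)} = {on(d,f)}
  ∪ pre   = {on(d,f)} ∪ {clear(e), handempty, on(e,b)}
          = {clear(e), handempty, on(d,f), on(e,b)}

== RESULT ==
["clear(e)", "handempty", "on(d,f)", "on(e,b)"]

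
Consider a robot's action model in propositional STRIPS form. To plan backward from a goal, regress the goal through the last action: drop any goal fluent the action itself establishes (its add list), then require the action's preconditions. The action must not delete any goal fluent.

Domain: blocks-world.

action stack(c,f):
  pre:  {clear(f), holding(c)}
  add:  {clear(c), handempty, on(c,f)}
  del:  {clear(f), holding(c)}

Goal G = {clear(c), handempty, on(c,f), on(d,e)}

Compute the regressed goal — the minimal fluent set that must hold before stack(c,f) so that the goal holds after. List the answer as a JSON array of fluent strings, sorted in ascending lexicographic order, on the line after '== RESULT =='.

Compute (G \ add) ∪ pre:
  G ∩ del = {}  (empty — regression defined)
  G \ add = {clear(c), handempty, on(c,f), on(d,e)} \ {clear(c), handempty, on(c,f)} = {on(d,e)}
  ∪ pre   = {on(d,e)} ∪ {clear(f), holding(c)}
          = {clear(f), holding(c), on(d,e)}

== RESULT ==
["clear(f)", "holding(c)", "on(d,e)"]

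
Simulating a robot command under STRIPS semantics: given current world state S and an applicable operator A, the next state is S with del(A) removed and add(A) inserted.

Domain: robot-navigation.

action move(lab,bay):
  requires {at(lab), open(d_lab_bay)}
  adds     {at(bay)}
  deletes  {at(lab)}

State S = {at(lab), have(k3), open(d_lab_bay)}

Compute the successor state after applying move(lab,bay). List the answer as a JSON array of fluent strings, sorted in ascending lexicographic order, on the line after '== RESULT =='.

Compute (S \ del) ∪ add:
  pre ⊆ S: {at(lab), open(d_lab_bay)} ⊆ S  — applicable
  S \ del = {have(k3), open(d_lab_bay)}
  ∪ add   = {at(bay), have(k3), open(d_lab_bay)}

== RESULT ==
["at(bay)", "have(k3)", "open(d_lab_bay)"]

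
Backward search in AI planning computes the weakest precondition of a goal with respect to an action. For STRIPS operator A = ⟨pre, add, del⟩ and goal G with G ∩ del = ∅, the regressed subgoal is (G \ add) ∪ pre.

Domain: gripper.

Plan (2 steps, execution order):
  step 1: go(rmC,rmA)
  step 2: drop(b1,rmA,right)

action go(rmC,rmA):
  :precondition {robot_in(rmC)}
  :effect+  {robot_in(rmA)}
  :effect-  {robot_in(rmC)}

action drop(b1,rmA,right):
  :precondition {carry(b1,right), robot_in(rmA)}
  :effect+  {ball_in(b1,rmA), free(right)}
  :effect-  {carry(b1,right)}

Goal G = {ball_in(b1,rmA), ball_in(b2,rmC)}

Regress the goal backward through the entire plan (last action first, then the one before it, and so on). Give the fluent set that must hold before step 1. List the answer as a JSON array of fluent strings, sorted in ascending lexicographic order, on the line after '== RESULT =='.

Work backward from the goal:
  through step 2 (drop(b1,rmA,right)): drop {ball_in(b1,rmA)}, keep {ball_in(b2,rmC)}, require {carry(b1,right), robot_in(rmA)}
    → {ball_in(b2,rmC), carry(b1,right), robot_in(rmA)}
  through step 1 (go(rmC,rmA)): drop {robot_in(rmA)}, keep {ball_in(b2,rmC), carry(b1,right)}, require {robot_in(rmC)}
    → {ball_in(b2,rmC), carry(b1,right), robot_in(rmC)}

== RESULT ==
["ball_in(b2,rmC)", "carry(b1,right)", "robot_in(rmC)"]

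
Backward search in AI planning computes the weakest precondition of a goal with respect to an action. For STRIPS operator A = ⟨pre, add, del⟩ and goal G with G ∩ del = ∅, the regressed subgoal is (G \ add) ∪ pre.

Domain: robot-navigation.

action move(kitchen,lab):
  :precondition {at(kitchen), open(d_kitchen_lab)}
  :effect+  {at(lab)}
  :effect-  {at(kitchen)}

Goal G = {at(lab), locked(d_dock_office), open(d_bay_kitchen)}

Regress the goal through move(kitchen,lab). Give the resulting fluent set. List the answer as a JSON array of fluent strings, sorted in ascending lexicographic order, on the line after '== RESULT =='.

Regress:
  G ∩ del = {}  (empty — regression defined)
  G \ add = {at(lab), locked(d_dock_office), open(d_bay_kitchen)} \ {at(lab)} = {locked(d_dock_office), open(d_bay_kitchen)}
  ∪ pre   = {locked(d_dock_office), open(d_bay_kitchen)} ∪ {at(kitchen), open(d_kitchen_lab)}
          = {at(kitchen), locked(d_dock_office), open(d_bay_kitchen), open(d_kitchen_lab)}

== RESULT ==
["at(kitchen)", "locked(d_dock_office)", "open(d_bay_kitchen)", "open(d_kitchen_lab)"]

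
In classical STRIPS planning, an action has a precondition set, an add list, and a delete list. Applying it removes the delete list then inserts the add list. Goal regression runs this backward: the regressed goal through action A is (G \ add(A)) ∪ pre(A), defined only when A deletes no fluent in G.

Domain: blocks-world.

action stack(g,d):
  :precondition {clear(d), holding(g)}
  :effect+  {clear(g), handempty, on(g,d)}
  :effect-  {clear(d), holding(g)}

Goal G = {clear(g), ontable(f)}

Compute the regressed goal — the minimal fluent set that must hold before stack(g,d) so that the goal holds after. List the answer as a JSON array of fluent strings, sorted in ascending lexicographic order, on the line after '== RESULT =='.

Compute (G \ add) ∪ pre:
  G ∩ del = {}  (empty — regression defined)
  G \ add = {clear(g), ontable(f)} \ {clear(g), handempty, on(g,d)} = {ontable(f)}
  ∪ pre   = {ontable(f)} ∪ {clear(d), holding(g)}
          = {clear(d), holding(g), ontable(f)}

== RESULT ==
["clear(d)", "holding(g)", "ontable(f)"]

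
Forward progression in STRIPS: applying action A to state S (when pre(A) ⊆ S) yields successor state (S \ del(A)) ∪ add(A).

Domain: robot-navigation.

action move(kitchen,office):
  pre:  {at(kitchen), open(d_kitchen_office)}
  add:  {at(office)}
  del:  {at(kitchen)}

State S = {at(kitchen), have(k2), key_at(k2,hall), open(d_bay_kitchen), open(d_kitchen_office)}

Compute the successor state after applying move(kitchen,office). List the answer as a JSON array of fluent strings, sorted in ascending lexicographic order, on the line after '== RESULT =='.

Progress:
  pre ⊆ S: {at(kitchen), open(d_kitchen_office)} ⊆ S  — applicable
  S \ del = {have(k2), key_at(k2,hall), open(d_bay_kitchen), open(d_kitchen_office)}
  ∪ add   = {at(office), have(k2), key_at(k2,hall), open(d_bay_kitchen), open(d_kitchen_office)}

== RESULT ==
["at(office)", "have(k2)", "key_at(k2,hall)", "open(d_bay_kitchen)", "open(d_kitchen_office)"]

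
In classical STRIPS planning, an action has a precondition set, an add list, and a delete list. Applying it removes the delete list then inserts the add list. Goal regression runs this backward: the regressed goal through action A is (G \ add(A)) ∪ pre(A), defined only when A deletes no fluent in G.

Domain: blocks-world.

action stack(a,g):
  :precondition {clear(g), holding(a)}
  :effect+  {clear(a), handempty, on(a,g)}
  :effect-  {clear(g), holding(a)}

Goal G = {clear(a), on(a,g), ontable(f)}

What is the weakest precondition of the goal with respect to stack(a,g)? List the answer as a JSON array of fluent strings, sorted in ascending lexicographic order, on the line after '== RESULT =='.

Compute (G \ add) ∪ pre:
  G ∩ del = {}  (empty — regression defined)
  G \ add = {clear(a), on(a,g), ontable(f)} \ {clear(a), handempty, on(a,g)} = {ontable(f)}
  ∪ pre   = {ontable(f)} ∪ {clear(g), holding(a)}
          = {clear(g), holding(a), ontable(f)}

== RESULT ==
["clear(g)", "holding(a)", "ontable(f)"]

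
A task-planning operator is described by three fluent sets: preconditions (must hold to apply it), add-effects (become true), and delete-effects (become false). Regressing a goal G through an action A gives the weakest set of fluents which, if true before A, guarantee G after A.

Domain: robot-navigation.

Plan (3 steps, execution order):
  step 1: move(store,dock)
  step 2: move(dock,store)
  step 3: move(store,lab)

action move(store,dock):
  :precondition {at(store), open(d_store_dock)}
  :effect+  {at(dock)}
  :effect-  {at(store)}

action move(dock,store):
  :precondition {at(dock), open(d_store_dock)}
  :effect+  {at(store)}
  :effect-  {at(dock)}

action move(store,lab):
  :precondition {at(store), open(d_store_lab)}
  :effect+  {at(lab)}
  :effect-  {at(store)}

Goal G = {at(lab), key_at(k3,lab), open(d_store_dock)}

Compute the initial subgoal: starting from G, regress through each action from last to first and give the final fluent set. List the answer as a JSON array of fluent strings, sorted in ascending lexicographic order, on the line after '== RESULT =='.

Work backward from the goal:
  through step 3 (move(store,lab)): drop {at(lab)}, keep {key_at(k3,lab), open(d_store_dock)}, require {at(store), open(d_store_lab)}
    → {at(store), key_at(k3,lab), open(d_store_dock), open(d_store_lab)}
  through step 2 (move(dock,store)): drop {at(store)}, keep {key_at(k3,lab), open(d_store_dock), open(d_store_lab)}, require {at(dock), open(d_store_dock)}
    → {at(dock), key_at(k3,lab), open(d_store_dock), open(d_store_lab)}
  through step 1 (move(store,dock)): drop {at(dock)}, keep {key_at(k3,lab), open(d_store_dock), open(d_store_lab)}, require {at(store), open(d_store_dock)}
    → {at(store), key_at(k3,lab), open(d_store_dock), open(d_store_lab)}

== RESULT ==
["at(store)", "key_at(k3,lab)", "open(d_store_dock)", "open(d_store_lab)"]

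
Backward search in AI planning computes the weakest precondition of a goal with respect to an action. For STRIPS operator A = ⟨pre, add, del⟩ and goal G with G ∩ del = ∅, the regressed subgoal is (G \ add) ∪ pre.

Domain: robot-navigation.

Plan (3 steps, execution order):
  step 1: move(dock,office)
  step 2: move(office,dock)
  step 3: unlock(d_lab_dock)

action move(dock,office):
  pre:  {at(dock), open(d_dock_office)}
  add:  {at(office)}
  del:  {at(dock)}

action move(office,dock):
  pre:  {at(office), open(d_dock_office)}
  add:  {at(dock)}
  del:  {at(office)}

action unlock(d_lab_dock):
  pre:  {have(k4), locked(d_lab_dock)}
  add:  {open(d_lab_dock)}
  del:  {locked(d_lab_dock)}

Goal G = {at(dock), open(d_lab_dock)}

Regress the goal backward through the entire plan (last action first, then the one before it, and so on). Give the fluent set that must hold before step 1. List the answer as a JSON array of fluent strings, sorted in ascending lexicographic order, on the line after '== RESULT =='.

Regress step by step:
  through step 3 (unlock(d_lab_dock)): drop {open(d_lab_dock)}, keep {at(dock)}, require {have(k4), locked(d_lab_dock)}
    → {at(dock), have(k4), locked(d_lab_dock)}
  through step 2 (move(office,dock)): drop {at(dock)}, keep {have(k4), locked(d_lab_dock)}, require {at(office), open(d_dock_office)}
    → {at(office), have(k4), locked(d_lab_dock), open(d_dock_office)}
  through step 1 (move(dock,office)): drop {at(office)}, keep {have(k4), locked(d_lab_dock), open(d_dock_office)}, require {at(dock), open(d_dock_office)}
    → {at(dock), have(k4), locked(d_lab_dock), open(d_dock_office)}

== RESULT ==
["at(dock)", "have(k4)", "locked(d_lab_dock)", "open(d_dock_office)"]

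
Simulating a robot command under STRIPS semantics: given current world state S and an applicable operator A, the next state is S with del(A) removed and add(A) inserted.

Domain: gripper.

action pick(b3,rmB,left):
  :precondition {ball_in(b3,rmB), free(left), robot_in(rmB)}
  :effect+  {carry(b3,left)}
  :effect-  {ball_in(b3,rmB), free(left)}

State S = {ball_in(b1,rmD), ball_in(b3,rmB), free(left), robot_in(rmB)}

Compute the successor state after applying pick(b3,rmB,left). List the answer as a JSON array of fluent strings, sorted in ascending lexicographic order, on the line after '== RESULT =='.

Compute (S \ del) ∪ add:
  pre ⊆ S: {ball_in(b3,rmB), free(left), robot_in(rmB)} ⊆ S  — applicable
  S \ del = {ball_in(b1,rmD), robot_in(rmB)}
  ∪ add   = {ball_in(b1,rmD), carry(b3,left), robot_in(rmB)}

== RESULT ==
["ball_in(b1,rmD)", "carry(b3,left)", "robot_in(rmB)"]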